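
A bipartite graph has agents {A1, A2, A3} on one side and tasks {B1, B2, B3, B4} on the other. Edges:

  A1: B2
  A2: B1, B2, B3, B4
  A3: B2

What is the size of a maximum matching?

2

Unit-capacity flow: source→left, listed edges, right→sink; max matching = max flow.
Augmenting path A1→B2 (+1); matched 1.
Augmenting path A2→B1 (+1); matched 2.
No augmenting path remains; maximum matching = 2.
König certificate: {A2, B2} is a vertex cover of size 2 (every listed pair touches it), so no matching can be larger.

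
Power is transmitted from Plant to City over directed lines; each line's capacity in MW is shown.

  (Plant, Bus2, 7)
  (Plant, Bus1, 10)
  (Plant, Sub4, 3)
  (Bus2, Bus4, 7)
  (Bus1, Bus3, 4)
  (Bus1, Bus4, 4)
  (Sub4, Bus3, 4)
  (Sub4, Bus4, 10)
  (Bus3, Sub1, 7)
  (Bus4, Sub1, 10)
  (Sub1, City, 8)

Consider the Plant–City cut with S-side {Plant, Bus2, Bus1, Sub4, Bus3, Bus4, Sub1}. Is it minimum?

Given cut capacity: 8 = 8.
Augment Plant→Bus2→Bus4→Sub1→City: bottleneck 7, flow now 7.
Augment Plant→Bus1→Bus3→Sub1→City: bottleneck 1, flow now 8.
No augmenting path remains; maximum flow = 8.
Cut capacity 8 equals the max flow, so it is a minimum cut.

Yes — it is a minimum cut (capacity 8).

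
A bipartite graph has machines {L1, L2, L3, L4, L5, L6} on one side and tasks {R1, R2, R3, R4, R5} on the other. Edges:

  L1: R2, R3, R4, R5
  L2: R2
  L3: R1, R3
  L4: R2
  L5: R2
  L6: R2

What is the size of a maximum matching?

Unit-capacity flow: source→left, listed edges, right→sink; max matching = max flow.
Augmenting path L1→R2 (+1); matched 1.
Augmenting path L3→R1 (+1); matched 2.
Augmenting path L2→R2→L1→R3 (+1); matched 3.
No augmenting path remains; maximum matching = 3.
König certificate: {L1, L3, R2} is a vertex cover of size 3 (every listed pair touches it), so no matching can be larger.

3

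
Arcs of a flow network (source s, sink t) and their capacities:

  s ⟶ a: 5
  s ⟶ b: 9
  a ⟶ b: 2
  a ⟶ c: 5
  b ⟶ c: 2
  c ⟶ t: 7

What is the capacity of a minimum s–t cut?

Augment s→a→c→t: bottleneck 5, flow now 5.
Augment s→b→c→t: bottleneck 2, flow now 7.
No augmenting path remains; maximum flow = 7.
By max-flow min-cut, the minimum cut capacity equals the max flow.
In the residual graph, reachable from s: {s, b}.
Min-cut edges: s→a (5), b→c (2); capacity 5 + 2 = 7.

7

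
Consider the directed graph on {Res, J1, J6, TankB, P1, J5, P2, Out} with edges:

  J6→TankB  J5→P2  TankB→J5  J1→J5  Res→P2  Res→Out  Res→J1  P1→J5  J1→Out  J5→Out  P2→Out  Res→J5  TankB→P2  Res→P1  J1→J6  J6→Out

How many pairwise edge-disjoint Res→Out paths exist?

Assign every edge capacity 1; by Menger, the answer equals the max flow.
Path Res→Out (+1); total 1.
Path Res→J1→Out (+1); total 2.
Path Res→J5→Out (+1); total 3.
Path Res→P2→Out (+1); total 4.
No residual Res→Out path; max flow = 4.
Certifying cut of size 4: {J5→Out, P2→Out, Res→J1, Res→Out}.

4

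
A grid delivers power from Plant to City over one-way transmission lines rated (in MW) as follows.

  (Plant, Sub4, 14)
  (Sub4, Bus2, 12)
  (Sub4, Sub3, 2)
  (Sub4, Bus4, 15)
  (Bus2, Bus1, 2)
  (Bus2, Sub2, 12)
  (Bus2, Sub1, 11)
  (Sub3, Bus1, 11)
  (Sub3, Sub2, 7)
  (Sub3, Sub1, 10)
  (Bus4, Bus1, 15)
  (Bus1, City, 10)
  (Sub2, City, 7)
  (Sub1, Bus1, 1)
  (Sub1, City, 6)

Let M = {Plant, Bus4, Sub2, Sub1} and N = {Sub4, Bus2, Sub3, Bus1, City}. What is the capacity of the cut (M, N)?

Edges leaving {Plant, Bus4, Sub2, Sub1}: Plant→Sub4 (14), Bus4→Bus1 (15), Sub2→City (7), Sub1→Bus1 (1), Sub1→City (6).
Cut capacity = 14 + 15 + 7 + 1 + 6 = 43.

43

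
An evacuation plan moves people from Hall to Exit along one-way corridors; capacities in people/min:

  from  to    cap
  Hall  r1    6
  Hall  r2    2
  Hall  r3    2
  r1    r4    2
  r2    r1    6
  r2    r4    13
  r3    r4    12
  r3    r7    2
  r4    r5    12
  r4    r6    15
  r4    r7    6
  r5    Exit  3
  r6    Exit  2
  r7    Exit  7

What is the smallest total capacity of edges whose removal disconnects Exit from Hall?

Augment Hall→r3→r7→Exit: bottleneck 2, flow now 2.
Augment Hall→r1→r4→r5→Exit: bottleneck 2, flow now 4.
Augment Hall→r2→r4→r5→Exit: bottleneck 1, flow now 5.
Augment Hall→r2→r4→r6→Exit: bottleneck 1, flow now 6.
No augmenting path remains; maximum flow = 6.
By max-flow min-cut, the minimum cut capacity equals the max flow.
In the residual graph, reachable from Hall: {Hall, r1}.
Min-cut edges: Hall→r2 (2), Hall→r3 (2), r1→r4 (2); capacity 2 + 2 + 2 = 6.

6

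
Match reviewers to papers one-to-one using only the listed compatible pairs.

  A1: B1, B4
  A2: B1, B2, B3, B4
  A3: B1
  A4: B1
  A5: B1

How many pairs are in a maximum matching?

Unit-capacity flow: source→left, listed edges, right→sink; max matching = max flow.
Augmenting path A1→B1 (+1); matched 1.
Augmenting path A2→B2 (+1); matched 2.
Augmenting path A3→B1→A1→B4 (+1); matched 3.
No augmenting path remains; maximum matching = 3.
König certificate: {A1, A2, B1} is a vertex cover of size 3 (every listed pair touches it), so no matching can be larger.

3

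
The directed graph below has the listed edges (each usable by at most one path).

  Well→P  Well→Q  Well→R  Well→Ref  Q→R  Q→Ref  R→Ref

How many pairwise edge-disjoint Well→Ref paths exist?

Assign every edge capacity 1; by Menger, the answer equals the max flow.
Path Well→Ref (+1); total 1.
Path Well→Q→Ref (+1); total 2.
Path Well→R→Ref (+1); total 3.
No residual Well→Ref path; max flow = 3.
Certifying cut of size 3: {Well→Q, Well→R, Well→Ref}.

3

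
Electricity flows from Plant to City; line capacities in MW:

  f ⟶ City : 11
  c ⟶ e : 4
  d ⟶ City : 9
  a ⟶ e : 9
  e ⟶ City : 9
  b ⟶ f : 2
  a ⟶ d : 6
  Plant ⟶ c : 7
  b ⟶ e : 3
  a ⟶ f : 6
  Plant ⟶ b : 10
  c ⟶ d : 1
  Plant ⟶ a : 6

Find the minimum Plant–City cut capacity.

Augment Plant→a→d→City: bottleneck 6, flow now 6.
Augment Plant→b→e→City: bottleneck 3, flow now 9.
Augment Plant→b→f→City: bottleneck 2, flow now 11.
Augment Plant→c→d→City: bottleneck 1, flow now 12.
Augment Plant→c→e→City: bottleneck 4, flow now 16.
No augmenting path remains; maximum flow = 16.
By max-flow min-cut, the minimum cut capacity equals the max flow.
In the residual graph, reachable from Plant: {Plant, b, c}.
Min-cut edges: Plant→a (6), b→e (3), b→f (2), c→d (1), c→e (4); capacity 6 + 3 + 2 + 1 + 4 = 16.

16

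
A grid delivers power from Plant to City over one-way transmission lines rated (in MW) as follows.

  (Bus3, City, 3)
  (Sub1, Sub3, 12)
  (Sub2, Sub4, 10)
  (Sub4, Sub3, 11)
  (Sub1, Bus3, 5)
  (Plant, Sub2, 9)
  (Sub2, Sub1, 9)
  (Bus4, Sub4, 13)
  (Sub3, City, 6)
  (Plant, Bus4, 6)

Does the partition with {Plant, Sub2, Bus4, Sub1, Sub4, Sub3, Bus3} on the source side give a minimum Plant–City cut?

Yes — it is a minimum cut (capacity 9).

Given cut capacity: 6 + 3 = 9.
Augment Plant→Sub2→Sub1→Sub3→City: bottleneck 6, flow now 6.
Augment Plant→Sub2→Sub1→Bus3→City: bottleneck 3, flow now 9.
No augmenting path remains; maximum flow = 9.
Cut capacity 9 equals the max flow, so it is a minimum cut.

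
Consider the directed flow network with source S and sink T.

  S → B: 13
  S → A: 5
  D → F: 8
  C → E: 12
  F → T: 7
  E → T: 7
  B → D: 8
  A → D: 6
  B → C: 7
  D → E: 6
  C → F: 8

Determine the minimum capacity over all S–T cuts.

14

Augment S→A→D→E→T: bottleneck 5, flow now 5.
Augment S→B→C→E→T: bottleneck 2, flow now 7.
Augment S→B→C→F→T: bottleneck 5, flow now 12.
Augment S→B→D→F→T: bottleneck 2, flow now 14.
No augmenting path remains; maximum flow = 14.
By max-flow min-cut, the minimum cut capacity equals the max flow.
In the residual graph, reachable from S: {S, A, B, C, D, E, F}.
Min-cut edges: E→T (7), F→T (7); capacity 7 + 7 = 14.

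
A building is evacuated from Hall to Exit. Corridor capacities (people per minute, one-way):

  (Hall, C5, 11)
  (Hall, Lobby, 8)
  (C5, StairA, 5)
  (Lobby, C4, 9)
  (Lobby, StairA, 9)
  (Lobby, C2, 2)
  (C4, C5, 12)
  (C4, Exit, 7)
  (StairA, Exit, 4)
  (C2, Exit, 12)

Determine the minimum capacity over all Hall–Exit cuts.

12

Augment Hall→C5→StairA→Exit: bottleneck 4, flow now 4.
Augment Hall→Lobby→C4→Exit: bottleneck 7, flow now 11.
Augment Hall→Lobby→C2→Exit: bottleneck 1, flow now 12.
No augmenting path remains; maximum flow = 12.
By max-flow min-cut, the minimum cut capacity equals the max flow.
In the residual graph, reachable from Hall: {Hall, C5, StairA}.
Min-cut edges: Hall→Lobby (8), StairA→Exit (4); capacity 8 + 4 = 12.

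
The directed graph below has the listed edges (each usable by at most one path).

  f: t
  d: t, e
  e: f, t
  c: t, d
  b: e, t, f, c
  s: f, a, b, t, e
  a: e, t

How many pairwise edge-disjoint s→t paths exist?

Assign every edge capacity 1; by Menger, the answer equals the max flow.
Path s→t (+1); total 1.
Path s→a→t (+1); total 2.
Path s→b→t (+1); total 3.
Path s→e→t (+1); total 4.
Path s→f→t (+1); total 5.
No residual s→t path; max flow = 5.
Certifying cut of size 5: {s→a, s→b, s→e, s→f, s→t}.

5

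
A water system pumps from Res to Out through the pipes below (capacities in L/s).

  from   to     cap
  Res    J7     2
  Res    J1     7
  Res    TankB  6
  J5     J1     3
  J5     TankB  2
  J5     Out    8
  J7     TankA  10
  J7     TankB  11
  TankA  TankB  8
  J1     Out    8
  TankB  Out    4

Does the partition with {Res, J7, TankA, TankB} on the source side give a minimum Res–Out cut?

Yes — it is a minimum cut (capacity 11).

Given cut capacity: 7 + 4 = 11.
Augment Res→J1→Out: bottleneck 7, flow now 7.
Augment Res→TankB→Out: bottleneck 4, flow now 11.
No augmenting path remains; maximum flow = 11.
Cut capacity 11 equals the max flow, so it is a minimum cut.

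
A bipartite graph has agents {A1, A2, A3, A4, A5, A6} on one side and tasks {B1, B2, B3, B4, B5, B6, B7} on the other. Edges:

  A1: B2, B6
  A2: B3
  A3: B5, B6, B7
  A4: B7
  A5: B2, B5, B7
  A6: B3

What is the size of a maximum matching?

5

Unit-capacity flow: source→left, listed edges, right→sink; max matching = max flow.
Augmenting path A1→B2 (+1); matched 1.
Augmenting path A2→B3 (+1); matched 2.
Augmenting path A3→B5 (+1); matched 3.
Augmenting path A4→B7 (+1); matched 4.
Augmenting path A5→B2→A1→B6 (+1); matched 5.
No augmenting path remains; maximum matching = 5.
König certificate: {A1, A3, A4, A5, B3} is a vertex cover of size 5 (every listed pair touches it), so no matching can be larger.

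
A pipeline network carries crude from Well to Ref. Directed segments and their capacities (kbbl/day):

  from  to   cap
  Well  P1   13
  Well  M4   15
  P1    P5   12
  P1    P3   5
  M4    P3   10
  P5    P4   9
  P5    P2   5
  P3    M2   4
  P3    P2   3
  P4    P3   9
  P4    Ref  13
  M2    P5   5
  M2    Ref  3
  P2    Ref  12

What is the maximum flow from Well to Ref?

19

Augment Well→P1→P5→P4→Ref: bottleneck 9, flow now 9.
Augment Well→P1→P5→P2→Ref: bottleneck 3, flow now 12.
Augment Well→P1→P3→M2→Ref: bottleneck 1, flow now 13.
Augment Well→M4→P3→M2→Ref: bottleneck 2, flow now 15.
Augment Well→M4→P3→P2→Ref: bottleneck 3, flow now 18.
Augment Well→M4→P3→M2→P5→P2→Ref: bottleneck 1, flow now 19.
No augmenting path remains; maximum flow = 19.
In the residual graph, reachable from Well: {Well, P1, M4, P3}.
Min-cut edges: P1→P5 (12), P3→M2 (4), P3→P2 (3); capacity 12 + 4 + 3 = 19.
This cut is saturated, so no flow can exceed 19.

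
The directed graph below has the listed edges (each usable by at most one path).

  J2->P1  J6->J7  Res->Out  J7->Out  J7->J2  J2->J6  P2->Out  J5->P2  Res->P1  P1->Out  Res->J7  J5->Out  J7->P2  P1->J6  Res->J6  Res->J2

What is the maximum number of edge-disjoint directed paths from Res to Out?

Assign every edge capacity 1; by Menger, the answer equals the max flow.
Path Res→Out (+1); total 1.
Path Res→P1→Out (+1); total 2.
Path Res→J7→Out (+1); total 3.
Path Res→J6→J7→P2→Out (+1); total 4.
No residual Res→Out path; max flow = 4.
Certifying cut of size 4: {J6→J7, P1→Out, Res→J7, Res→Out}.

4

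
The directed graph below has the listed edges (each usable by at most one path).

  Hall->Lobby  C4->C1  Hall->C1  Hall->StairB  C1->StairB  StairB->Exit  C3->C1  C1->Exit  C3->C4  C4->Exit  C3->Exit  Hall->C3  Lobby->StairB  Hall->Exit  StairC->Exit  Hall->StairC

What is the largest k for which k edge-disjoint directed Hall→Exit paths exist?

5

Assign every edge capacity 1; by Menger, the answer equals the max flow.
Path Hall→Exit (+1); total 1.
Path Hall→C3→Exit (+1); total 2.
Path Hall→C1→Exit (+1); total 3.
Path Hall→StairC→Exit (+1); total 4.
Path Hall→StairB→Exit (+1); total 5.
No residual Hall→Exit path; max flow = 5.
Certifying cut of size 5: {Hall→C1, Hall→C3, Hall→Exit, Hall→StairC, StairB→Exit}.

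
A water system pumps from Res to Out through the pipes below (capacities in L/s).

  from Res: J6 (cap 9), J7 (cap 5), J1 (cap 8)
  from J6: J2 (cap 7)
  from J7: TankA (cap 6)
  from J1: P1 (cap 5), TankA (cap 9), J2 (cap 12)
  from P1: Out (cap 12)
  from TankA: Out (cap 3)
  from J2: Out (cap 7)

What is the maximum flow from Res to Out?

Augment Res→J6→J2→Out: bottleneck 7, flow now 7.
Augment Res→J7→TankA→Out: bottleneck 3, flow now 10.
Augment Res→J1→P1→Out: bottleneck 5, flow now 15.
No augmenting path remains; maximum flow = 15.
In the residual graph, reachable from Res: {Res, J6, J7, J1, TankA, J2}.
Min-cut edges: J1→P1 (5), TankA→Out (3), J2→Out (7); capacity 5 + 3 + 7 = 15.
This cut is saturated, so no flow can exceed 15.

15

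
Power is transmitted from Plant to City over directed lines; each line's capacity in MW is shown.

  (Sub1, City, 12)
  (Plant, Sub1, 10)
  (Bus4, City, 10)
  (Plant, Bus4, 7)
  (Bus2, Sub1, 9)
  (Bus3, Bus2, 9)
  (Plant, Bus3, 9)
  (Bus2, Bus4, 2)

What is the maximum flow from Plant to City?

Augment Plant→Sub1→City: bottleneck 10, flow now 10.
Augment Plant→Bus4→City: bottleneck 7, flow now 17.
Augment Plant→Bus3→Bus2→Sub1→City: bottleneck 2, flow now 19.
Augment Plant→Bus3→Bus2→Bus4→City: bottleneck 2, flow now 21.
No augmenting path remains; maximum flow = 21.
In the residual graph, reachable from Plant: {Plant, Bus3, Bus2, Sub1}.
Min-cut edges: Plant→Bus4 (7), Bus2→Bus4 (2), Sub1→City (12); capacity 7 + 2 + 12 = 21.
This cut is saturated, so no flow can exceed 21.

21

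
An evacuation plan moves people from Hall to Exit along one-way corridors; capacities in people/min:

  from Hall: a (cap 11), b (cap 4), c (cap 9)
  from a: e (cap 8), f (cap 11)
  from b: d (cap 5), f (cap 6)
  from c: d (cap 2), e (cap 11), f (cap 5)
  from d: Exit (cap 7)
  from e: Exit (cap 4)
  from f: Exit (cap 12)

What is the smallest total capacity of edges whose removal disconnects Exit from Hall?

Augment Hall→a→e→Exit: bottleneck 4, flow now 4.
Augment Hall→a→f→Exit: bottleneck 7, flow now 11.
Augment Hall→b→d→Exit: bottleneck 4, flow now 15.
Augment Hall→c→d→Exit: bottleneck 2, flow now 17.
Augment Hall→c→f→Exit: bottleneck 5, flow now 22.
No augmenting path remains; maximum flow = 22.
By max-flow min-cut, the minimum cut capacity equals the max flow.
In the residual graph, reachable from Hall: {Hall, a, c, e, f}.
Min-cut edges: Hall→b (4), c→d (2), e→Exit (4), f→Exit (12); capacity 4 + 2 + 4 + 12 = 22.

22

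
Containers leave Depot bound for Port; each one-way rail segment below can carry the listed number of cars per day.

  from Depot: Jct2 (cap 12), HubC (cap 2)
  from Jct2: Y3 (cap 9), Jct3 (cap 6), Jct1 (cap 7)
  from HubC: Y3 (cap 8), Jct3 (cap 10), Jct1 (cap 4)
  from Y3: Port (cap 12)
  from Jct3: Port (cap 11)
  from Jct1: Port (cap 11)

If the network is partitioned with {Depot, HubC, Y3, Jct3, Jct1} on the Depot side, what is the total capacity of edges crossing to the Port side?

Edges leaving {Depot, HubC, Y3, Jct3, Jct1}: Depot→Jct2 (12), Y3→Port (12), Jct3→Port (11), Jct1→Port (11).
Cut capacity = 12 + 12 + 11 + 11 = 46.

46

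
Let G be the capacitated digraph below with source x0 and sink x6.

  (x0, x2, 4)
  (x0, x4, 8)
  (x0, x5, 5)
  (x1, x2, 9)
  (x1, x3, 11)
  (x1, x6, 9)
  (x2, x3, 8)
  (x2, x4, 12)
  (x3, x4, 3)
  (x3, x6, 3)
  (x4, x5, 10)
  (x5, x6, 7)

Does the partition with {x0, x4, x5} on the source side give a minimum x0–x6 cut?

Given cut capacity: 4 + 7 = 11.
Augment x0→x5→x6: bottleneck 5, flow now 5.
Augment x0→x2→x3→x6: bottleneck 3, flow now 8.
Augment x0→x4→x5→x6: bottleneck 2, flow now 10.
No augmenting path remains; maximum flow = 10.
In the residual graph, reachable from x0: {x0, x2, x3, x4, x5}.
Min-cut edges: x3→x6 (3), x5→x6 (7); capacity 3 + 7 = 10.
Cut capacity 11 exceeds the max flow 10, so it is not minimum.

No — its capacity is 11, but the minimum cut has capacity 10.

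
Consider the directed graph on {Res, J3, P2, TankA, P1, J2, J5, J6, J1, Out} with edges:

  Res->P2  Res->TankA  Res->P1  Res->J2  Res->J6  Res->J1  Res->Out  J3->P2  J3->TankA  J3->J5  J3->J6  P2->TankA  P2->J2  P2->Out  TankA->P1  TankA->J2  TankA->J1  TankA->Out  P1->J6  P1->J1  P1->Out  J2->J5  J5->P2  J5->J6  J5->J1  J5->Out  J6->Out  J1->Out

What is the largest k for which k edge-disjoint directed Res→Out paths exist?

Assign every edge capacity 1; by Menger, the answer equals the max flow.
Path Res→Out (+1); total 1.
Path Res→P2→Out (+1); total 2.
Path Res→TankA→Out (+1); total 3.
Path Res→P1→Out (+1); total 4.
Path Res→J6→Out (+1); total 5.
Path Res→J1→Out (+1); total 6.
Path Res→J2→J5→Out (+1); total 7.
No residual Res→Out path; max flow = 7.
Certifying cut of size 7: {Res→J1, Res→J2, Res→J6, Res→Out, Res→P1, Res→P2, Res→TankA}.

7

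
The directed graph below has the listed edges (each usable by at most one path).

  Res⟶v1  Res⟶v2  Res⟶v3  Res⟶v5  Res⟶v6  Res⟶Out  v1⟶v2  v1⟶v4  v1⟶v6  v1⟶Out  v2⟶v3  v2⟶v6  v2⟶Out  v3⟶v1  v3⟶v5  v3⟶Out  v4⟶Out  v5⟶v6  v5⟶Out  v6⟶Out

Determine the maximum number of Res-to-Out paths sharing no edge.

Assign every edge capacity 1; by Menger, the answer equals the max flow.
Path Res→Out (+1); total 1.
Path Res→v1→Out (+1); total 2.
Path Res→v2→Out (+1); total 3.
Path Res→v3→Out (+1); total 4.
Path Res→v5→Out (+1); total 5.
Path Res→v6→Out (+1); total 6.
No residual Res→Out path; max flow = 6.
Certifying cut of size 6: {Res→Out, Res→v1, Res→v2, Res→v3, Res→v5, Res→v6}.

6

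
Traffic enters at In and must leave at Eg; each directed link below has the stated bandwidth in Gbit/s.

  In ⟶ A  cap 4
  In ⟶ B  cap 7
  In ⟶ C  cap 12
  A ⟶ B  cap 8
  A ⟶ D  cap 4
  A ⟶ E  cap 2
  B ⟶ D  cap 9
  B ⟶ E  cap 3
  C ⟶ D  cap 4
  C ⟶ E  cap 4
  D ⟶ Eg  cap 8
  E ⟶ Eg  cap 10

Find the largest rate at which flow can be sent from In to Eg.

17

Augment In→A→D→Eg: bottleneck 4, flow now 4.
Augment In→B→D→Eg: bottleneck 4, flow now 8.
Augment In→B→E→Eg: bottleneck 3, flow now 11.
Augment In→C→E→Eg: bottleneck 4, flow now 15.
Augment In→C→D→A→E→Eg: bottleneck 2, flow now 17. (uses reverse residual edge)
No augmenting path remains; maximum flow = 17.
In the residual graph, reachable from In: {In, A, B, C, D}.
Min-cut edges: A→E (2), B→E (3), C→E (4), D→Eg (8); capacity 2 + 3 + 4 + 8 = 17.
This cut is saturated, so no flow can exceed 17.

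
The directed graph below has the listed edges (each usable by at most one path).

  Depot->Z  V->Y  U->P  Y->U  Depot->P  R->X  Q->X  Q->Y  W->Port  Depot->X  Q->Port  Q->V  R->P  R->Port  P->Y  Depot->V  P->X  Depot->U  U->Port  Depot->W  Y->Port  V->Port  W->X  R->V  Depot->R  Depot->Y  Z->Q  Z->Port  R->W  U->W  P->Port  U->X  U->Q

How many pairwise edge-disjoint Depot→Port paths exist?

Assign every edge capacity 1; by Menger, the answer equals the max flow.
Path Depot→P→Port (+1); total 1.
Path Depot→R→Port (+1); total 2.
Path Depot→U→Port (+1); total 3.
Path Depot→V→Port (+1); total 4.
Path Depot→W→Port (+1); total 5.
Path Depot→Y→Port (+1); total 6.
Path Depot→Z→Port (+1); total 7.
No residual Depot→Port path; max flow = 7.
Certifying cut of size 7: {Depot→P, Depot→R, Depot→U, Depot→V, Depot→W, Depot→Y, Depot→Z}.

7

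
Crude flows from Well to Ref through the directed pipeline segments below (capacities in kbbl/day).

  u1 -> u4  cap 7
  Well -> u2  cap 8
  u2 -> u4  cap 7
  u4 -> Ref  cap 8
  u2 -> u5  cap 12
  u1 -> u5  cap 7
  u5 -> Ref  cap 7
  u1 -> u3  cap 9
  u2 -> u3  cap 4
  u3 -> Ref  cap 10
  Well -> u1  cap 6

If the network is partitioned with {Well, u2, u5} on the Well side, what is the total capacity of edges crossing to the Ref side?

24

Edges leaving {Well, u2, u5}: Well→u1 (6), u2→u3 (4), u2→u4 (7), u5→Ref (7).
Cut capacity = 6 + 4 + 7 + 7 = 24.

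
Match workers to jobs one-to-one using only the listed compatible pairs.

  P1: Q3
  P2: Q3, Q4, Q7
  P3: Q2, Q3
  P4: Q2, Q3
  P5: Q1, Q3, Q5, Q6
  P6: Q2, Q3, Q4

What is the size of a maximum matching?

Unit-capacity flow: source→left, listed edges, right→sink; max matching = max flow.
Augmenting path P1→Q3 (+1); matched 1.
Augmenting path P2→Q4 (+1); matched 2.
Augmenting path P3→Q2 (+1); matched 3.
Augmenting path P5→Q1 (+1); matched 4.
Augmenting path P6→Q4→P2→Q7 (+1); matched 5.
No augmenting path remains; maximum matching = 5.
König certificate: {P2, P5, P6, Q2, Q3} is a vertex cover of size 5 (every listed pair touches it), so no matching can be larger.

5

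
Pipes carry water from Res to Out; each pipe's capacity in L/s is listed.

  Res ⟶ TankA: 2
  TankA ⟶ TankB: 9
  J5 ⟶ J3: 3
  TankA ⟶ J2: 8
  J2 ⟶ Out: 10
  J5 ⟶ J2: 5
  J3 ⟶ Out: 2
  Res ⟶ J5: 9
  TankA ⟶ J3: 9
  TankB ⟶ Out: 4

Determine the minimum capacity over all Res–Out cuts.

9

Augment Res→J5→J3→Out: bottleneck 2, flow now 2.
Augment Res→J5→J2→Out: bottleneck 5, flow now 7.
Augment Res→TankA→J2→Out: bottleneck 2, flow now 9.
No augmenting path remains; maximum flow = 9.
By max-flow min-cut, the minimum cut capacity equals the max flow.
In the residual graph, reachable from Res: {Res, J5, J3}.
Min-cut edges: Res→TankA (2), J5→J2 (5), J3→Out (2); capacity 2 + 5 + 2 = 9.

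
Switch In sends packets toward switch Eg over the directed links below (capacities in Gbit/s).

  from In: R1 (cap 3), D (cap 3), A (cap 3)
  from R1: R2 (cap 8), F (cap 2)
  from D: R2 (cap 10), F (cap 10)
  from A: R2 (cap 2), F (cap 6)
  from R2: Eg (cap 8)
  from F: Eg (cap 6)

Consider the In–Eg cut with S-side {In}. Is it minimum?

Given cut capacity: 3 + 3 + 3 = 9.
Augment In→R1→R2→Eg: bottleneck 3, flow now 3.
Augment In→D→R2→Eg: bottleneck 3, flow now 6.
Augment In→A→R2→Eg: bottleneck 2, flow now 8.
Augment In→A→F→Eg: bottleneck 1, flow now 9.
No augmenting path remains; maximum flow = 9.
Cut capacity 9 equals the max flow, so it is a minimum cut.

Yes — it is a minimum cut (capacity 9).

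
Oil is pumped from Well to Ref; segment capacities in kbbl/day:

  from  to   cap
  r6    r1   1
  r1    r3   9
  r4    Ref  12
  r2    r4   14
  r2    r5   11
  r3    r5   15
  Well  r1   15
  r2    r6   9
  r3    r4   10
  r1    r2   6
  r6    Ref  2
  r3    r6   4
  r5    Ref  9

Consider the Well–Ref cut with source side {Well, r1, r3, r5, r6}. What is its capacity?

27

Edges leaving {Well, r1, r3, r5, r6}: r1→r2 (6), r3→r4 (10), r5→Ref (9), r6→Ref (2).
Cut capacity = 6 + 10 + 9 + 2 = 27.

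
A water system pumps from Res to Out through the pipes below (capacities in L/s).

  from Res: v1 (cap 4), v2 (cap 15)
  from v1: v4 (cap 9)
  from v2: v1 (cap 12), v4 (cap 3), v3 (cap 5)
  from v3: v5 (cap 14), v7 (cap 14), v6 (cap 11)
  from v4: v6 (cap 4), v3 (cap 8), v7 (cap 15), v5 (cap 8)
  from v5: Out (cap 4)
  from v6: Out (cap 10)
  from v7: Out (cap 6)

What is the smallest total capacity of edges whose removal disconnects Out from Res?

Augment Res→v1→v4→v5→Out: bottleneck 4, flow now 4.
Augment Res→v2→v3→v6→Out: bottleneck 5, flow now 9.
Augment Res→v2→v4→v6→Out: bottleneck 3, flow now 12.
Augment Res→v2→v1→v4→v6→Out: bottleneck 1, flow now 13.
Augment Res→v2→v1→v4→v7→Out: bottleneck 4, flow now 17.
No augmenting path remains; maximum flow = 17.
By max-flow min-cut, the minimum cut capacity equals the max flow.
In the residual graph, reachable from Res: {Res, v1, v2}.
Min-cut edges: v1→v4 (9), v2→v3 (5), v2→v4 (3); capacity 9 + 5 + 3 = 17.

17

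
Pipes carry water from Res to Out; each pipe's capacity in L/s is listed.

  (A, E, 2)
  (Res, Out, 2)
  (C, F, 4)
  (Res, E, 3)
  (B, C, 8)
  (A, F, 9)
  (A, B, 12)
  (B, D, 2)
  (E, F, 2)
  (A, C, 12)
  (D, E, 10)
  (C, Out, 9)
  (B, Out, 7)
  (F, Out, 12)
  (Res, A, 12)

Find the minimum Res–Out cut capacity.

Augment Res→Out: bottleneck 2, flow now 2.
Augment Res→A→B→Out: bottleneck 7, flow now 9.
Augment Res→A→C→Out: bottleneck 5, flow now 14.
Augment Res→E→F→Out: bottleneck 2, flow now 16.
No augmenting path remains; maximum flow = 16.
By max-flow min-cut, the minimum cut capacity equals the max flow.
In the residual graph, reachable from Res: {Res, E}.
Min-cut edges: Res→A (12), Res→Out (2), E→F (2); capacity 12 + 2 + 2 = 16.

16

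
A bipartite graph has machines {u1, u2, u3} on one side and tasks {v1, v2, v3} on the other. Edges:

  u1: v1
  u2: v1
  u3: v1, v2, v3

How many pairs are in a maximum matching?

2

Unit-capacity flow: source→left, listed edges, right→sink; max matching = max flow.
Augmenting path u1→v1 (+1); matched 1.
Augmenting path u3→v2 (+1); matched 2.
No augmenting path remains; maximum matching = 2.
König certificate: {u3, v1} is a vertex cover of size 2 (every listed pair touches it), so no matching can be larger.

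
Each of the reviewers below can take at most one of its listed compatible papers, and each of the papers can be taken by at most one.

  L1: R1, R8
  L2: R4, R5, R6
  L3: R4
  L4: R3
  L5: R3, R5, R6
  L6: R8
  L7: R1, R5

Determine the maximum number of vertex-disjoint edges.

Unit-capacity flow: source→left, listed edges, right→sink; max matching = max flow.
Augmenting path L1→R1 (+1); matched 1.
Augmenting path L2→R4 (+1); matched 2.
Augmenting path L4→R3 (+1); matched 3.
Augmenting path L5→R5 (+1); matched 4.
Augmenting path L6→R8 (+1); matched 5.
Augmenting path L3→R4→L2→R6 (+1); matched 6.
No augmenting path remains; maximum matching = 6.
König certificate: {R1, R3, R4, R5, R6, R8} is a vertex cover of size 6 (every listed pair touches it), so no matching can be larger.

6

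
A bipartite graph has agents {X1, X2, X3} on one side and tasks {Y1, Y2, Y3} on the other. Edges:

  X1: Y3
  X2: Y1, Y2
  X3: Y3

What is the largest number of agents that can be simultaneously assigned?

2

Unit-capacity flow: source→left, listed edges, right→sink; max matching = max flow.
Augmenting path X1→Y3 (+1); matched 1.
Augmenting path X2→Y1 (+1); matched 2.
No augmenting path remains; maximum matching = 2.
König certificate: {X2, Y3} is a vertex cover of size 2 (every listed pair touches it), so no matching can be larger.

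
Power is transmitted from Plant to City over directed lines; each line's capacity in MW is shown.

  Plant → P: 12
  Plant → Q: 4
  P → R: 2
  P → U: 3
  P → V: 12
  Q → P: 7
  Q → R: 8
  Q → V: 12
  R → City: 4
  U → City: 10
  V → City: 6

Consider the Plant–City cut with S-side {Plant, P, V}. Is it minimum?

Given cut capacity: 4 + 2 + 3 + 6 = 15.
Augment Plant→P→R→City: bottleneck 2, flow now 2.
Augment Plant→P→U→City: bottleneck 3, flow now 5.
Augment Plant→P→V→City: bottleneck 6, flow now 11.
Augment Plant→Q→R→City: bottleneck 2, flow now 13.
No augmenting path remains; maximum flow = 13.
In the residual graph, reachable from Plant: {Plant, P, Q, R, V}.
Min-cut edges: P→U (3), R→City (4), V→City (6); capacity 3 + 4 + 6 = 13.
Cut capacity 15 exceeds the max flow 13, so it is not minimum.

No — its capacity is 15, but the minimum cut has capacity 13.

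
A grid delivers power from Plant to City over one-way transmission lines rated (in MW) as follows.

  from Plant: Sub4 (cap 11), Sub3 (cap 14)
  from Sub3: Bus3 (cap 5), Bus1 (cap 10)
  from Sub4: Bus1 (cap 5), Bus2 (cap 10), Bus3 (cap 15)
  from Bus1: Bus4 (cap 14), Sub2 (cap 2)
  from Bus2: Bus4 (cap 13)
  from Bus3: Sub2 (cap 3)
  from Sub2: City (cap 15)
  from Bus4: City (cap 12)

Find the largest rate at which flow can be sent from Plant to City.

17

Augment Plant→Sub3→Bus1→Sub2→City: bottleneck 2, flow now 2.
Augment Plant→Sub3→Bus1→Bus4→City: bottleneck 8, flow now 10.
Augment Plant→Sub3→Bus3→Sub2→City: bottleneck 3, flow now 13.
Augment Plant→Sub4→Bus1→Bus4→City: bottleneck 4, flow now 17.
No augmenting path remains; maximum flow = 17.
In the residual graph, reachable from Plant: {Plant, Sub3, Sub4, Bus1, Bus2, Bus3, Bus4}.
Min-cut edges: Bus1→Sub2 (2), Bus3→Sub2 (3), Bus4→City (12); capacity 2 + 3 + 12 = 17.
This cut is saturated, so no flow can exceed 17.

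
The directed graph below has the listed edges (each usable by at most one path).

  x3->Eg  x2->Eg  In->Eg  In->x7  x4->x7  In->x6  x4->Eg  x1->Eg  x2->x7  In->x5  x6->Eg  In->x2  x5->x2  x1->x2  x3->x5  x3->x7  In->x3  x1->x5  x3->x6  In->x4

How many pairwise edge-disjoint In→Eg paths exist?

Assign every edge capacity 1; by Menger, the answer equals the max flow.
Path In→Eg (+1); total 1.
Path In→x2→Eg (+1); total 2.
Path In→x3→Eg (+1); total 3.
Path In→x4→Eg (+1); total 4.
Path In→x6→Eg (+1); total 5.
No residual In→Eg path; max flow = 5.
Certifying cut of size 5: {In→Eg, In→x3, In→x4, In→x6, x2→Eg}.

5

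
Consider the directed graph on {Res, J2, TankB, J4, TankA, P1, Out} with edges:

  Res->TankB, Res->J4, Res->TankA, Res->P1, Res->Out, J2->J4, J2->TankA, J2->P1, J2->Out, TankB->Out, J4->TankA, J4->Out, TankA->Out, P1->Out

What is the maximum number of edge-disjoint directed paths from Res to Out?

Assign every edge capacity 1; by Menger, the answer equals the max flow.
Path Res→Out (+1); total 1.
Path Res→TankB→Out (+1); total 2.
Path Res→J4→Out (+1); total 3.
Path Res→TankA→Out (+1); total 4.
Path Res→P1→Out (+1); total 5.
No residual Res→Out path; max flow = 5.
Certifying cut of size 5: {Res→J4, Res→Out, Res→P1, Res→TankA, Res→TankB}.

5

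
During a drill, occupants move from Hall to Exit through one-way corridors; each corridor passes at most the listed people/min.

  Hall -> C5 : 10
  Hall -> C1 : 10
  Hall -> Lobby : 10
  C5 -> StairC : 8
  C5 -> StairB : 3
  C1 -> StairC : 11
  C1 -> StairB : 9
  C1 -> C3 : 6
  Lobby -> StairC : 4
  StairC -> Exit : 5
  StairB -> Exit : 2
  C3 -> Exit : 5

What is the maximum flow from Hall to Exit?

Augment Hall→C5→StairC→Exit: bottleneck 5, flow now 5.
Augment Hall→C5→StairB→Exit: bottleneck 2, flow now 7.
Augment Hall→C1→C3→Exit: bottleneck 5, flow now 12.
No augmenting path remains; maximum flow = 12.
In the residual graph, reachable from Hall: {Hall, C5, C1, Lobby, StairC, StairB, C3}.
Min-cut edges: StairC→Exit (5), StairB→Exit (2), C3→Exit (5); capacity 5 + 2 + 5 = 12.
This cut is saturated, so no flow can exceed 12.

12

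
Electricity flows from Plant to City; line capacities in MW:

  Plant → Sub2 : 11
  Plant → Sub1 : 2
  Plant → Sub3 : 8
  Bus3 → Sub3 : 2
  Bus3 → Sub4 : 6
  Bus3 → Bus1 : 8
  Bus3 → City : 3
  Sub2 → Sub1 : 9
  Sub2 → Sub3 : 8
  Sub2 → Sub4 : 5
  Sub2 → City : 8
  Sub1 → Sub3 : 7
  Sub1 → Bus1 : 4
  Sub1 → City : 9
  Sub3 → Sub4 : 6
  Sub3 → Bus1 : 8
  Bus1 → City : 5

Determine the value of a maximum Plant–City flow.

Augment Plant→Sub2→City: bottleneck 8, flow now 8.
Augment Plant→Sub1→City: bottleneck 2, flow now 10.
Augment Plant→Sub2→Sub1→City: bottleneck 3, flow now 13.
Augment Plant→Sub3→Bus1→City: bottleneck 5, flow now 18.
No augmenting path remains; maximum flow = 18.
In the residual graph, reachable from Plant: {Plant, Sub3, Sub4, Bus1}.
Min-cut edges: Plant→Sub2 (11), Plant→Sub1 (2), Bus1→City (5); capacity 11 + 2 + 5 = 18.
This cut is saturated, so no flow can exceed 18.

18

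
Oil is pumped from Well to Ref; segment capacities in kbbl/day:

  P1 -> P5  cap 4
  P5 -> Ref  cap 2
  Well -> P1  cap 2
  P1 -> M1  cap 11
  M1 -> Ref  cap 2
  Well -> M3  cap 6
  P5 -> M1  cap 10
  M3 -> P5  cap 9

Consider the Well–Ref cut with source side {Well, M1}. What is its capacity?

Edges leaving {Well, M1}: Well→P1 (2), Well→M3 (6), M1→Ref (2).
Cut capacity = 2 + 6 + 2 = 10.

10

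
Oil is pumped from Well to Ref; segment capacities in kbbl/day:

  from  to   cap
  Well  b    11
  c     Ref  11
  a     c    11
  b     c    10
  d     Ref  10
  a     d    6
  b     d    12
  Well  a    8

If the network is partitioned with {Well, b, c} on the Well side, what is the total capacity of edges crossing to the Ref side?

Edges leaving {Well, b, c}: Well→a (8), b→d (12), c→Ref (11).
Cut capacity = 8 + 12 + 11 = 31.

31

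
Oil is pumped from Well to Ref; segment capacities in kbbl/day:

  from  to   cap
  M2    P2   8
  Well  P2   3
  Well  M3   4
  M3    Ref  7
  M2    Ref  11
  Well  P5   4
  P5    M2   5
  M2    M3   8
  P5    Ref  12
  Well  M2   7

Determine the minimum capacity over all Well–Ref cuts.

15

Augment Well→M2→Ref: bottleneck 7, flow now 7.
Augment Well→M3→Ref: bottleneck 4, flow now 11.
Augment Well→P5→Ref: bottleneck 4, flow now 15.
No augmenting path remains; maximum flow = 15.
By max-flow min-cut, the minimum cut capacity equals the max flow.
In the residual graph, reachable from Well: {Well, P2}.
Min-cut edges: Well→M2 (7), Well→M3 (4), Well→P5 (4); capacity 7 + 4 + 4 = 15.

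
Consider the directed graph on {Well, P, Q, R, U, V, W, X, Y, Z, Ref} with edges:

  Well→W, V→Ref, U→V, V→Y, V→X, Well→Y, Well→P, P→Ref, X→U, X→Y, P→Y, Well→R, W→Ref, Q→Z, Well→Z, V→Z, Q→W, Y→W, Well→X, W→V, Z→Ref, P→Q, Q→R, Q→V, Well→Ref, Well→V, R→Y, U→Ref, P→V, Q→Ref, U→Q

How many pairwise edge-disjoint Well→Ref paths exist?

Assign every edge capacity 1; by Menger, the answer equals the max flow.
Path Well→Ref (+1); total 1.
Path Well→P→Ref (+1); total 2.
Path Well→V→Ref (+1); total 3.
Path Well→W→Ref (+1); total 4.
Path Well→Z→Ref (+1); total 5.
Path Well→X→U→Ref (+1); total 6.
No residual Well→Ref path; max flow = 6.
Certifying cut of size 6: {V→Ref, W→Ref, Well→P, Well→Ref, X→U, Z→Ref}.

6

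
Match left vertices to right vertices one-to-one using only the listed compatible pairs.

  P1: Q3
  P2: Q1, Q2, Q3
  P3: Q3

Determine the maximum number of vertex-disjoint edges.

Unit-capacity flow: source→left, listed edges, right→sink; max matching = max flow.
Augmenting path P1→Q3 (+1); matched 1.
Augmenting path P2→Q1 (+1); matched 2.
No augmenting path remains; maximum matching = 2.
König certificate: {P2, Q3} is a vertex cover of size 2 (every listed pair touches it), so no matching can be larger.

2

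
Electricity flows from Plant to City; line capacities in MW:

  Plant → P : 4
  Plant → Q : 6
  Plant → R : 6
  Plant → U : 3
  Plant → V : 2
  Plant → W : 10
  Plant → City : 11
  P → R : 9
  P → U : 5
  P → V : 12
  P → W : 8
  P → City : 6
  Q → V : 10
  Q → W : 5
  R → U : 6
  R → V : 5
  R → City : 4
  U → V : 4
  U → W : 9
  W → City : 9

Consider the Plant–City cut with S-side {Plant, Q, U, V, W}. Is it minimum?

No — its capacity is 30, but the minimum cut has capacity 28.

Given cut capacity: 4 + 6 + 11 + 9 = 30.
Augment Plant→City: bottleneck 11, flow now 11.
Augment Plant→P→City: bottleneck 4, flow now 15.
Augment Plant→R→City: bottleneck 4, flow now 19.
Augment Plant→W→City: bottleneck 9, flow now 28.
No augmenting path remains; maximum flow = 28.
In the residual graph, reachable from Plant: {Plant, Q, R, U, V, W}.
Min-cut edges: Plant→P (4), Plant→City (11), R→City (4), W→City (9); capacity 4 + 11 + 4 + 9 = 28.
Cut capacity 30 exceeds the max flow 28, so it is not minimum.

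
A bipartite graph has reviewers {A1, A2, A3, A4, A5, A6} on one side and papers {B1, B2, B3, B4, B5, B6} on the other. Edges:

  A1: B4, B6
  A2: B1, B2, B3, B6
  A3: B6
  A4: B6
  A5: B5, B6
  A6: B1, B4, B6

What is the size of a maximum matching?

5

Unit-capacity flow: source→left, listed edges, right→sink; max matching = max flow.
Augmenting path A1→B4 (+1); matched 1.
Augmenting path A2→B1 (+1); matched 2.
Augmenting path A3→B6 (+1); matched 3.
Augmenting path A5→B5 (+1); matched 4.
Augmenting path A6→B1→A2→B2 (+1); matched 5.
No augmenting path remains; maximum matching = 5.
König certificate: {A1, A2, A5, A6, B6} is a vertex cover of size 5 (every listed pair touches it), so no matching can be larger.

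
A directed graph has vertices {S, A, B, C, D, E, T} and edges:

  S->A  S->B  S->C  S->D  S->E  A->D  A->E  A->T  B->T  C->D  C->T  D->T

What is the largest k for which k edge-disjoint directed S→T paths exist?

Assign every edge capacity 1; by Menger, the answer equals the max flow.
Path S→A→T (+1); total 1.
Path S→B→T (+1); total 2.
Path S→C→T (+1); total 3.
Path S→D→T (+1); total 4.
No residual S→T path; max flow = 4.
Certifying cut of size 4: {S→A, S→B, S→C, S→D}.

4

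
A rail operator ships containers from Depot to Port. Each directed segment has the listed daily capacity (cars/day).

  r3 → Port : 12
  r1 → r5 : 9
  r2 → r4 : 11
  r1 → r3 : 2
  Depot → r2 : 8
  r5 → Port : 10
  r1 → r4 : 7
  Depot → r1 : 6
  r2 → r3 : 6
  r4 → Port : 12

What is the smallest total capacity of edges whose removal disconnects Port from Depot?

14

Augment Depot→r1→r3→Port: bottleneck 2, flow now 2.
Augment Depot→r1→r4→Port: bottleneck 4, flow now 6.
Augment Depot→r2→r3→Port: bottleneck 6, flow now 12.
Augment Depot→r2→r4→Port: bottleneck 2, flow now 14.
No augmenting path remains; maximum flow = 14.
By max-flow min-cut, the minimum cut capacity equals the max flow.
In the residual graph, reachable from Depot: {Depot}.
Min-cut edges: Depot→r1 (6), Depot→r2 (8); capacity 6 + 8 = 14.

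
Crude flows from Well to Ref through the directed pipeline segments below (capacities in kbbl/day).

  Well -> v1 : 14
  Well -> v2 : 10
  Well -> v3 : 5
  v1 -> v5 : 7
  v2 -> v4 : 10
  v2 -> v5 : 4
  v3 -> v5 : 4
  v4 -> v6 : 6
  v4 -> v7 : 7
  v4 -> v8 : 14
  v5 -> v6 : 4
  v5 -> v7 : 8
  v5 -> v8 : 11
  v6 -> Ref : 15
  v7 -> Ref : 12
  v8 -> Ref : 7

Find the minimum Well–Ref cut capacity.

21

Augment Well→v1→v5→v6→Ref: bottleneck 4, flow now 4.
Augment Well→v1→v5→v7→Ref: bottleneck 3, flow now 7.
Augment Well→v2→v4→v6→Ref: bottleneck 6, flow now 13.
Augment Well→v2→v4→v7→Ref: bottleneck 4, flow now 17.
Augment Well→v3→v5→v7→Ref: bottleneck 4, flow now 21.
No augmenting path remains; maximum flow = 21.
By max-flow min-cut, the minimum cut capacity equals the max flow.
In the residual graph, reachable from Well: {Well, v1, v3}.
Min-cut edges: Well→v2 (10), v1→v5 (7), v3→v5 (4); capacity 10 + 7 + 4 = 21.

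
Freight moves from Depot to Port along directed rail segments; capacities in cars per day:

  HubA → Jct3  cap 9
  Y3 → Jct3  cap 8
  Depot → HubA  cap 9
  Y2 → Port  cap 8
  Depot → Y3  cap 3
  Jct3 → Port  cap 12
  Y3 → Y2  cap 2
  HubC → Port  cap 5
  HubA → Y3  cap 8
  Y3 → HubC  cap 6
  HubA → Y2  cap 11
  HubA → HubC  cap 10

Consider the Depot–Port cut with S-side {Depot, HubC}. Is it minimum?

No — its capacity is 17, but the minimum cut has capacity 12.

Given cut capacity: 3 + 9 + 5 = 17.
Augment Depot→Y3→Y2→Port: bottleneck 2, flow now 2.
Augment Depot→Y3→Jct3→Port: bottleneck 1, flow now 3.
Augment Depot→HubA→Y2→Port: bottleneck 6, flow now 9.
Augment Depot→HubA→Jct3→Port: bottleneck 3, flow now 12.
No augmenting path remains; maximum flow = 12.
In the residual graph, reachable from Depot: {Depot}.
Min-cut edges: Depot→Y3 (3), Depot→HubA (9); capacity 3 + 9 = 12.
Cut capacity 17 exceeds the max flow 12, so it is not minimum.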